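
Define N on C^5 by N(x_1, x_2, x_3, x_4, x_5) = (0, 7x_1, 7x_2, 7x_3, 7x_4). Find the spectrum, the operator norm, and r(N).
sigma(N) = {0}; ||N|| = 7; r(N) = 0. (N is nilpotent with N^5 = 0.)

On C^5, N is a strictly lower-triangular matrix with 7 on the subdiagonal and zeros elsewhere, so its characteristic polynomial is lambda^5 and every eigenvalue is 0: sigma(N) = {0}. For the operator norm, N e_i = 7e_{i+1} for i = 1, ..., 4 and N e_5 = 0, so the singular values of N are 7 (with multiplicity 4) and 0; hence ||N|| = 7. The spectral radius r(N) = max|lambda| = 0. Note ||N|| > r(N) — characteristic of non-normal nilpotent operators. Indeed N^5 = 0.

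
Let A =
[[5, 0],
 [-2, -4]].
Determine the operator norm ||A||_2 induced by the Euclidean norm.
||A||_2 = sqrt((45 + sqrt(425))/2) ≈ 5.7278 (= sqrt(largest eigenvalue of A^T A))

||A||_2 = sigma_max(A) = sqrt(lambda_max(A^T A)). Form the symmetric matrix M = A^T A =
[[29, 8],
 [8, 16]].
Its characteristic polynomial (trace, determinant of M give the coefficients) is
  p(λ) = det(λ I - M) = λ^2 - 45λ + 400.
For λ^2 - 45λ + 400 the discriminant is 425. It is nonnegative but not a perfect square, so the roots are real and irrational: λ = (45 ± sqrt(425))/2 ≈ 32.8078, 12.1922.
So the eigenvalues of A^T A are ≈ 12.1922, 32.8078 (all ≥ 0, as they must be for A^T A). The largest is λ_max = (45 + sqrt(425))/2 ≈ 32.8078, hence ||A||_2 = sqrt(λ_max) = sqrt((45 + sqrt(425))/2) ≈ 5.7278.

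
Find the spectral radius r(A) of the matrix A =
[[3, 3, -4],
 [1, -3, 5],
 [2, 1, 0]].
r(A) ≈ 3.5573

The eigenvalues of A are the roots of its characteristic polynomial. With M = A (coefficients from the trace, the sum of principal 2x2 minors, and det A):
  p(λ) = det(λ I - M) = λ^3 - 9λ + 13.
No integer candidate from the rational root theorem (±divisors of 13) is a root, so the roots are irrational. The cubic discriminant is Δ = -1647 < 0, so there is one real root and a complex-conjugate pair. p(-4) = -15 and p(-3) = 13 have opposite signs, so a root lies in (-4, -3); Newton's method refines it to λ ≈ -3.5573. Dividing out (λ - (-3.5573)) leaves approximately λ^2 - 3.5573λ + 3.6544. For λ^2 - 3.5573λ + 3.6544 the discriminant is -1.9633. It is negative, so the remaining roots are the complex-conjugate pair λ ≈ 1.7787 ± 0.7006i. Their product equals the constant term, so |λ|^2 ≈ 3.6544 and |λ| ≈ 1.9117.
Thus the eigenvalues (to 4 decimals) are -3.5573 (modulus 3.5573); 1.7787 ± 0.7006i (modulus 1.9117). The spectral radius is the largest modulus: r(A) ≈ 3.5573. (Cross-check: r(A) ≤ ||A||_2 ≈ 7.835; equality holds whenever A is normal, though it can also hold for some non-normal A.)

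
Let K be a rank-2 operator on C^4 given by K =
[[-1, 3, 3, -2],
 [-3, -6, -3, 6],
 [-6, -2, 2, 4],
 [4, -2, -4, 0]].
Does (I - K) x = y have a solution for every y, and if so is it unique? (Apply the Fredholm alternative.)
(I - K) is invertible (det(I - K) = 55 ≠ 0), so for every y in C^4 the equation (I - K) x = y has a unique solution.

K has rank 2 and factors as K = U V^T = u1 v1^T + u2 v2^T with u1 = (-1, 0, -2, 2), v1 = (2, -1, -2, 0), u2 = (-1, 3, 2, 0), v2 = (-1, -2, -1, 2) (multiplying out reproduces the displayed K). The nonzero eigenvalues of U V^T coincide with those of the 2 x 2 matrix G = V^T U = [[v1·u1, v1·u2], [v2·u1, v2·u2]] = [[2, -9], [7, -7]], and by the Sylvester determinant identity det(I_4 - U V^T) = det(I_2 - V^T U) = det([[-1, 9], [-7, 8]]) = (-1)(8) - (9)(-7) = 55. (Direct check: I - K =
[[2, -3, -3, 2],
 [3, 7, 3, -6],
 [6, 2, -1, -4],
 [-4, 2, 4, 1]]
has determinant 55.) The finite-dimensional Fredholm alternative says: either (I - K) is invertible, or ker(I - K) ≠ {0} and then range(I - K) = ker((I - K)^*)^⊥, with dim ker(I - K) = dim ker((I - K)^*). Since det(I - K) ≠ 0, 1 is not an eigenvalue of K and ker(I - K) = {0}, so we are in the first case: for every y there is a unique x = (I - K)^(-1) y. (Explicitly, by the Woodbury identity, (I - U V^T)^(-1) = I + U (I_2 - G)^(-1) V^T.)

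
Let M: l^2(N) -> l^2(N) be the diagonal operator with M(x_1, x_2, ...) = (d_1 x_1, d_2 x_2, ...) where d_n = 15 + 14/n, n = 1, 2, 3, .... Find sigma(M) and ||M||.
sigma(M) = {15 + 14/n : n ≥ 1} ∪ {15}; ||M|| = 29

A bounded diagonal operator on l^2 with diagonal entries d_n has spectrum equal to the closure of {d_n : n ≥ 1}: every d_n is an eigenvalue (with eigenvector e_n), so {d_n} ⊂ sigma(M); the spectrum is closed, so its closure is too; and for lambda not in the closure, (M - lambda I) has bounded inverse (the diagonal entries 1/(d_n - lambda) are bounded). For our sequence d_n = 15 + 14/n, n = 1, 2, 3, ...:
  - {d_n} = {15 + 14/n : n ≥ 1}; the only limit point is 15
  - closure = {15 + 14/n : n ≥ 1} ∪ {15}
For the norm: a diagonal operator has ||M|| = sup_n |d_n|. Here d_n = 15 + 14/n is positive and decreasing, so sup_n |d_n| = d_1 = 15 + 14 = 29. So ||M|| = 29.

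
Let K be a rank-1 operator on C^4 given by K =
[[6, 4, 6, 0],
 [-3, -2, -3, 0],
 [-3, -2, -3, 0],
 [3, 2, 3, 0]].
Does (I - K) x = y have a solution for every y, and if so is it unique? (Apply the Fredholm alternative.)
(I - K) is singular (det(I - K) = 0, i.e. 1 ∈ sigma(K)). (I - K) x = y is solvable iff y ⊥ ker((I - K)^*) = span{(-3, -2, -3, 0)}, i.e. iff -3y_1 - 2y_2 - 3y_3 = 0. When solvable, the solutions are x = y + c·(-2, 1, 1, -1), c arbitrary (ker(I - K) = span{(-2, 1, 1, -1)}, dimension 1).

K has rank 1, so it is an outer product K = u v^T: every row of K is a multiple of one row vector. Reading off the entries, u = (-2, 1, 1, -1) and v = (-3, -2, -3, 0) (row i of K equals u_i·v^T). A rank-one matrix u v^T satisfies K u = u (v·u) and kills the (3)-dimensional subspace v^⊥, so its characteristic polynomial is lambda^3 (lambda - v·u) with v·u = tr K = 1. Hence the eigenvalues of I - K are 1 (multiplicity 3) and 1 - (1) = 0, so det(I - K) = 0. (Direct check: I - K =
[[-5, -4, -6, 0],
 [3, 3, 3, 0],
 [3, 2, 4, 0],
 [-3, -2, -3, 1]]
has determinant 0.) So 1 is an eigenvalue of K and (I - K) is not invertible. The finite-dimensional Fredholm alternative says: either (I - K) is invertible, or ker(I - K) ≠ {0} and then range(I - K) = ker((I - K)^*)^⊥, with dim ker(I - K) = dim ker((I - K)^*). We are in the second case, so we need both kernels. Kernel of I - K: (I - K) u = u - u (v·u) = u - u = 0, so ker(I - K) = span{u} = span{(-2, 1, 1, -1)} (it is exactly 1-dimensional because rank(I - K) = 3). Kernel of the adjoint: K is real, so (I - K)^* = I - K^T = I - v u^T, and (I - v u^T) v = v - v (u·v) = 0; hence ker((I - K)^*) = span{v} = span{(-3, -2, -3, 0)}. Therefore (I - K) x = y is solvable iff <y, v> = 0, i.e. iff -3y_1 - 2y_2 - 3y_3 = 0. When this holds, K y = u (v·y) = 0, so (I - K) y = y and x = y is a particular solution; the full solution set is the line x = y + c·u = y + c·(-2, 1, 1, -1), c ∈ C.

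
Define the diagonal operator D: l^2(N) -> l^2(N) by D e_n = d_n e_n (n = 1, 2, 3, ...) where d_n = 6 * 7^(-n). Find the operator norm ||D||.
||D|| = 6/7 (attained at n = 1)

For D diagonal, ||D|| = sup_n |d_n|. The sequence d_n = 6 * 7^(-n) is positive and strictly decreasing (ratio 7^(-1) < 1), so the supremum is d_1 = 6/7. Hence ||D|| = 6/7.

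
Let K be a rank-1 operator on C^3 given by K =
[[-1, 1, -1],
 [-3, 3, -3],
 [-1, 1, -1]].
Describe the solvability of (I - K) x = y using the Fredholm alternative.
(I - K) is singular (det(I - K) = 0, i.e. 1 ∈ sigma(K)). (I - K) x = y is solvable iff y ⊥ ker((I - K)^*) = span{(-1, 1, -1)}, i.e. iff -y_1 + y_2 - y_3 = 0. When solvable, the solutions are x = y + c·(1, 3, 1), c arbitrary (ker(I - K) = span{(1, 3, 1)}, dimension 1).

K has rank 1, so it is an outer product K = u v^T: every row of K is a multiple of one row vector. Reading off the entries, u = (1, 3, 1) and v = (-1, 1, -1) (row i of K equals u_i·v^T). A rank-one matrix u v^T satisfies K u = u (v·u) and kills the (2)-dimensional subspace v^⊥, so its characteristic polynomial is lambda^2 (lambda - v·u) with v·u = tr K = 1. Hence the eigenvalues of I - K are 1 (multiplicity 2) and 1 - (1) = 0, so det(I - K) = 0. (Direct check: I - K =
[[2, -1, 1],
 [3, -2, 3],
 [1, -1, 2]]
has determinant 0.) So 1 is an eigenvalue of K and (I - K) is not invertible. The finite-dimensional Fredholm alternative says: either (I - K) is invertible, or ker(I - K) ≠ {0} and then range(I - K) = ker((I - K)^*)^⊥, with dim ker(I - K) = dim ker((I - K)^*). We are in the second case, so we need both kernels. Kernel of I - K: (I - K) u = u - u (v·u) = u - u = 0, so ker(I - K) = span{u} = span{(1, 3, 1)} (it is exactly 1-dimensional because rank(I - K) = 2). Kernel of the adjoint: K is real, so (I - K)^* = I - K^T = I - v u^T, and (I - v u^T) v = v - v (u·v) = 0; hence ker((I - K)^*) = span{v} = span{(-1, 1, -1)}. Therefore (I - K) x = y is solvable iff <y, v> = 0, i.e. iff -y_1 + y_2 - y_3 = 0. When this holds, K y = u (v·y) = 0, so (I - K) y = y and x = y is a particular solution; the full solution set is the line x = y + c·u = y + c·(1, 3, 1), c ∈ C.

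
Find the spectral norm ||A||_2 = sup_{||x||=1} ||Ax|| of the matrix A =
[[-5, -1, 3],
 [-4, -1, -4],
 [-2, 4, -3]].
||A||_2 ≈ 7.0006 (= sqrt(largest eigenvalue of A^T A))

||A||_2 = sigma_max(A) = sqrt(lambda_max(A^T A)). Form the symmetric matrix M = A^T A =
[[45, 1, 7],
 [1, 18, -11],
 [7, -11, 34]].
Its characteristic polynomial (trace, sum of principal 2x2 minors, determinant of M give the coefficients) is
  p(λ) = det(λ I - M) = λ^3 - 97λ^2 + 2781λ - 21025.
No integer candidate from the rational root theorem (±divisors of 21025) is a root, so the roots are irrational. The cubic discriminant is Δ = 134627360 > 0, so there are three distinct real roots. p(11) = -840 and p(12) = 107 have opposite signs, so a root lies in (11, 12); Newton's method refines it to λ ≈ 11.8801. p(36) = 35 and p(37) = -268 have opposite signs, so a root lies in (36, 37); Newton's method refines it to λ ≈ 36.1116. p(49) = -4 and p(50) = 525 have opposite signs, so a root lies in (49, 50); Newton's method refines it to λ ≈ 49.0084. Check (Vieta): the three roots sum to 97, matching tr M = 97.
So the eigenvalues of A^T A are ≈ 11.8801, 36.1116, 49.0084 (all ≥ 0, as they must be for A^T A). The largest is λ_max ≈ 49.0084, hence ||A||_2 = sqrt(λ_max) ≈ 7.0006.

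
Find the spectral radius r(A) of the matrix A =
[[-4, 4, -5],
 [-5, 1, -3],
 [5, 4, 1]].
r(A) ≈ 7.1892

The eigenvalues of A are the roots of its characteristic polynomial. With M = A (coefficients from the trace, the sum of principal 2x2 minors, and det A):
  p(λ) = det(λ I - M) = λ^3 + 2λ^2 + 50λ - 33.
No integer candidate from the rational root theorem (±divisors of 33) is a root, so the roots are irrational. The cubic discriminant is Δ = -577747 < 0, so there is one real root and a complex-conjugate pair. p(0) = -33 and p(1) = 20 have opposite signs, so a root lies in (0, 1); Newton's method refines it to λ ≈ 0.6385. Dividing out (λ - (0.6385)) leaves approximately λ^2 + 2.6385λ + 51.6846. For λ^2 + 2.6385λ + 51.6846 the discriminant is -199.7769. It is negative, so the remaining roots are the complex-conjugate pair λ ≈ -1.3192 ± 7.0671i. Their product equals the constant term, so |λ|^2 ≈ 51.6846 and |λ| ≈ 7.1892.
Thus the eigenvalues (to 4 decimals) are 0.6385 (modulus 0.6385); -1.3192 ± 7.0671i (modulus 7.1892). The spectral radius is the largest modulus: r(A) ≈ 7.1892. (Cross-check: r(A) ≤ ||A||_2 ≈ 9.7788; equality holds whenever A is normal, though it can also hold for some non-normal A.)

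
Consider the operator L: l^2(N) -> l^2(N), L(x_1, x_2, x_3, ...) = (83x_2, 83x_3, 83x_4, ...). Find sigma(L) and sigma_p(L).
sigma(L) = closed disk {z in C : |z| ≤ 83}; sigma_p(L) = open disk {z in C : |z| < 83}

Note L = 83·V where V is the unit left shift (V x)_k = x_{k+1}; so sigma(L) = 83·sigma(V) and ||L|| = 83||V||. ||L x||^2 = 6889sum_{k≥2} |x_k|^2 ≤ 6889||x||^2, with equality on {x : x_1 = 0}, so ||L|| = 83. For any lambda with |lambda| < 83, set r = lambda/83 (|r| < 1); the vector x = (1, r, r^2, ...) is in l^2 and satisfies L x = 83(r, r^2, ...) = lambda x, so lambda is an eigenvalue. On the boundary |lambda| = 83 the geometric series diverges, so no l^2 eigenvector exists, but these lambda lie in the approximate point spectrum. Hence sigma(L) is the closed disk of radius 83 and sigma_p(L) is the open disk.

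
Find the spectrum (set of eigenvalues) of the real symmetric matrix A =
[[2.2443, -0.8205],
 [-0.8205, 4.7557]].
sigma(A) ≈ {2, 5}

A is real symmetric, so its spectrum consists of real eigenvalues. Expanding the characteristic polynomial of the displayed matrix gives
  det(λ I - A) = p(λ) = λ^2 + (-7)λ + (10).
Solving p(λ) = 0 yields eigenvalues ≈ 2, 5. (A is shown rounded to 4 decimals, so these recover the underlying integer eigenvalues to within that precision.)
Verification: the trace of A = 7 equals the sum of eigenvalues 7, and det(A) ≈ 10.0000 matches the eigenvalue product 10.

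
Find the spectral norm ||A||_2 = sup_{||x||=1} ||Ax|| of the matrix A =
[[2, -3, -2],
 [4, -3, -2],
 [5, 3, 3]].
||A||_2 ≈ 6.7469 (= sqrt(largest eigenvalue of A^T A))

||A||_2 = sigma_max(A) = sqrt(lambda_max(A^T A)). Form the symmetric matrix M = A^T A =
[[45, -3, 3],
 [-3, 27, 21],
 [3, 21, 17]].
Its characteristic polynomial (trace, sum of principal 2x2 minors, determinant of M give the coefficients) is
  p(λ) = det(λ I - M) = λ^3 - 89λ^2 + 1980λ - 36.
No integer candidate from the rational root theorem (±divisors of 36) is a root, so the roots are irrational. The cubic discriminant is Δ = 16560432 > 0, so there are three distinct real roots. p(0) = -36 and p(1) = 1856 have opposite signs, so a root lies in (0, 1); Newton's method refines it to λ ≈ 0.0182. p(43) = 50 and p(44) = -36 have opposite signs, so a root lies in (43, 44); Newton's method refines it to λ ≈ 43.4616. p(45) = -36 and p(46) = 56 have opposite signs, so a root lies in (45, 46); Newton's method refines it to λ ≈ 45.5202. Check (Vieta): the three roots sum to 89, matching tr M = 89.
So the eigenvalues of A^T A are ≈ 0.0182, 43.4616, 45.5202 (all ≥ 0, as they must be for A^T A). The largest is λ_max ≈ 45.5202, hence ||A||_2 = sqrt(λ_max) ≈ 6.7469.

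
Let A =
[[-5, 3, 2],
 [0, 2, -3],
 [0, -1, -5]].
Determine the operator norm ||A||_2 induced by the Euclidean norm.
||A||_2 ≈ 6.9213 (= sqrt(largest eigenvalue of A^T A))

||A||_2 = sigma_max(A) = sqrt(lambda_max(A^T A)). Form the symmetric matrix M = A^T A =
[[25, -15, -10],
 [-15, 14, 5],
 [-10, 5, 38]].
Its characteristic polynomial (trace, sum of principal 2x2 minors, determinant of M give the coefficients) is
  p(λ) = det(λ I - M) = λ^3 - 77λ^2 + 1482λ - 4225.
No integer candidate from the rational root theorem (±divisors of 4225) is a root, so the roots are irrational. The cubic discriminant is Δ = 483191449 > 0, so there are three distinct real roots. p(3) = -445 and p(4) = 535 have opposite signs, so a root lies in (3, 4); Newton's method refines it to λ ≈ 3.4374. p(25) = 325 and p(26) = -169 have opposite signs, so a root lies in (25, 26); Newton's method refines it to λ ≈ 25.6581. p(47) = -841 and p(48) = 95 have opposite signs, so a root lies in (47, 48); Newton's method refines it to λ ≈ 47.9046. Check (Vieta): the three roots sum to 77, matching tr M = 77.
So the eigenvalues of A^T A are ≈ 3.4374, 25.6581, 47.9046 (all ≥ 0, as they must be for A^T A). The largest is λ_max ≈ 47.9046, hence ||A||_2 = sqrt(λ_max) ≈ 6.9213.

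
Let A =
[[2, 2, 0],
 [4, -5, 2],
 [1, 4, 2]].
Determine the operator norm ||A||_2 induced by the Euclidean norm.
||A||_2 ≈ 7.1247 (= sqrt(largest eigenvalue of A^T A))

||A||_2 = sigma_max(A) = sqrt(lambda_max(A^T A)). Form the symmetric matrix M = A^T A =
[[21, -12, 10],
 [-12, 45, -2],
 [10, -2, 8]].
Its characteristic polynomial (trace, sum of principal 2x2 minors, determinant of M give the coefficients) is
  p(λ) = det(λ I - M) = λ^3 - 74λ^2 + 1225λ - 2304.
No integer candidate from the rational root theorem (±divisors of 2304) is a root, so the roots are irrational. The cubic discriminant is Δ = 745925184 > 0, so there are three distinct real roots. p(2) = -142 and p(3) = 732 have opposite signs, so a root lies in (2, 3); Newton's method refines it to λ ≈ 2.1526. p(21) = 48 and p(22) = -522 have opposite signs, so a root lies in (21, 22); Newton's method refines it to λ ≈ 21.0856. p(50) = -1054 and p(51) = 348 have opposite signs, so a root lies in (50, 51); Newton's method refines it to λ ≈ 50.7618. Check (Vieta): the three roots sum to 74, matching tr M = 74.
So the eigenvalues of A^T A are ≈ 2.1526, 21.0856, 50.7618 (all ≥ 0, as they must be for A^T A). The largest is λ_max ≈ 50.7618, hence ||A||_2 = sqrt(λ_max) ≈ 7.1247.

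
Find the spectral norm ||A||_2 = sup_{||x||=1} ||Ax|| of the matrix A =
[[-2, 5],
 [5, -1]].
||A||_2 = sqrt((55 + sqrt(909))/2) ≈ 6.5249 (= sqrt(largest eigenvalue of A^T A))

||A||_2 = sigma_max(A) = sqrt(lambda_max(A^T A)). Form the symmetric matrix M = A^T A =
[[29, -15],
 [-15, 26]].
Its characteristic polynomial (trace, determinant of M give the coefficients) is
  p(λ) = det(λ I - M) = λ^2 - 55λ + 529.
For λ^2 - 55λ + 529 the discriminant is 909. It is nonnegative but not a perfect square, so the roots are real and irrational: λ = (55 ± sqrt(909))/2 ≈ 42.5748, 12.4252.
So the eigenvalues of A^T A are ≈ 12.4252, 42.5748 (all ≥ 0, as they must be for A^T A). The largest is λ_max = (55 + sqrt(909))/2 ≈ 42.5748, hence ||A||_2 = sqrt(λ_max) = sqrt((55 + sqrt(909))/2) ≈ 6.5249.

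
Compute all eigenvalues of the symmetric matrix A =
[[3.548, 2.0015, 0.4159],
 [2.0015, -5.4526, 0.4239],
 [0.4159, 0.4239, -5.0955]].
sigma(A) ≈ {-6, -5, 4}

A is real symmetric, so its spectrum consists of real eigenvalues. Expanding the characteristic polynomial of the displayed matrix gives
  det(λ I - A) = p(λ) = λ^3 + (7)λ^2 + (-14)λ + (-120).
Solving p(λ) = 0 yields eigenvalues ≈ -6, -5, 4. (A is shown rounded to 4 decimals, so these recover the underlying integer eigenvalues to within that precision.)
Verification: the trace of A = -7 equals the sum of eigenvalues -7, and det(A) ≈ 120.0006 matches the eigenvalue product 120.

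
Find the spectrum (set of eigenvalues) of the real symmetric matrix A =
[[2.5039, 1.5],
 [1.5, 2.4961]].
sigma(A) ≈ {1, 4}

A is real symmetric, so its spectrum consists of real eigenvalues. Expanding the characteristic polynomial of the displayed matrix gives
  det(λ I - A) = p(λ) = λ^2 + (-5)λ + (4).
Solving p(λ) = 0 yields eigenvalues ≈ 1, 4. (A is shown rounded to 4 decimals, so these recover the underlying integer eigenvalues to within that precision.)
Verification: the trace of A = 5 equals the sum of eigenvalues 5, and det(A) ≈ 4.0000 matches the eigenvalue product 4.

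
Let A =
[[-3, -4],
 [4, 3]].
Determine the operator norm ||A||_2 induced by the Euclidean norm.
||A||_2 = 7 (= sqrt(largest eigenvalue of A^T A))

||A||_2 = sigma_max(A) = sqrt(lambda_max(A^T A)). Form the symmetric matrix M = A^T A =
[[25, 24],
 [24, 25]].
Its characteristic polynomial (trace, determinant of M give the coefficients) is
  p(λ) = det(λ I - M) = λ^2 - 50λ + 49.
For λ^2 - 50λ + 49 the discriminant is 2304. It is a perfect square (48^2), so the roots are rational: λ = (50 ± 48)/2 = 49, 1.
So the eigenvalues of A^T A are ≈ 1, 49 (all ≥ 0, as they must be for A^T A). The largest is λ_max = 49, hence ||A||_2 = sqrt(λ_max) = 7.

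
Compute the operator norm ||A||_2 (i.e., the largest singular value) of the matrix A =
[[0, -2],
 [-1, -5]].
||A||_2 = sqrt((30 + sqrt(884))/2) ≈ 5.465 (= sqrt(largest eigenvalue of A^T A))

||A||_2 = sigma_max(A) = sqrt(lambda_max(A^T A)). Form the symmetric matrix M = A^T A =
[[1, 5],
 [5, 29]].
Its characteristic polynomial (trace, determinant of M give the coefficients) is
  p(λ) = det(λ I - M) = λ^2 - 30λ + 4.
For λ^2 - 30λ + 4 the discriminant is 884. It is nonnegative but not a perfect square, so the roots are real and irrational: λ = (30 ± sqrt(884))/2 ≈ 29.8661, 0.1339.
So the eigenvalues of A^T A are ≈ 0.1339, 29.8661 (all ≥ 0, as they must be for A^T A). The largest is λ_max = (30 + sqrt(884))/2 ≈ 29.8661, hence ||A||_2 = sqrt(λ_max) = sqrt((30 + sqrt(884))/2) ≈ 5.465.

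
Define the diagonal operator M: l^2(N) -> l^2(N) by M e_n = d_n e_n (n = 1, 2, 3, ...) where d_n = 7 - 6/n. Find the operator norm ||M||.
||M|| = 7

For a diagonal operator on l^2 with entries d_n, ||M|| = sup_n |d_n|. Here d_1 = 1, d_2 = 4, ..., and d_n = 7 - 6/n increases monotonically toward 7. All terms lie in [1, 7), so |d_n| = d_n and the supremum is the limit 7, which is not attained by any individual d_n. Hence ||M|| = 7.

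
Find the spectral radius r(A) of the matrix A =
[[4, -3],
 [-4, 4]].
r(A) = (8 + sqrt(48))/2 ≈ 7.4641

The eigenvalues of A are the roots of its characteristic polynomial. With M = A (coefficients from the trace and determinant):
  p(λ) = det(λ I - M) = λ^2 - 8λ + 4.
For λ^2 - 8λ + 4 the discriminant is 48. It is nonnegative but not a perfect square, so the roots are real and irrational: λ = (8 ± sqrt(48))/2 ≈ 7.4641, 0.5359.
Thus the eigenvalues (to 4 decimals) are 7.4641 (modulus 7.4641); 0.5359 (modulus 0.5359). The spectral radius is the largest modulus: r(A) = (8 + sqrt(48))/2 ≈ 7.4641. (Cross-check: r(A) ≤ ||A||_2 ≈ 7.5311; equality holds whenever A is normal, though it can also hold for some non-normal A.)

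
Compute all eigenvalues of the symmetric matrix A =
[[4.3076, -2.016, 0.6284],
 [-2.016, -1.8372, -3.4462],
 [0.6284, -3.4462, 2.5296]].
sigma(A) ≈ {-4, 3, 6}

A is real symmetric, so its spectrum consists of real eigenvalues. Expanding the characteristic polynomial of the displayed matrix gives
  det(λ I - A) = p(λ) = λ^3 + (-5)λ^2 + (-18)λ + (72.0012).
Solving p(λ) = 0 yields eigenvalues ≈ -4, 3, 6. (A is shown rounded to 4 decimals, so these recover the underlying integer eigenvalues to within that precision.)
Verification: the trace of A = 5 equals the sum of eigenvalues 5, and det(A) ≈ -72.0012 matches the eigenvalue product -72.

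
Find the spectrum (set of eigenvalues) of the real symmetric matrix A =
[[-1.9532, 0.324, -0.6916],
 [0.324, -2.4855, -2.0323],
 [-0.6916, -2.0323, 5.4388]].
sigma(A) ≈ {-3, -2, 6}

A is real symmetric, so its spectrum consists of real eigenvalues. Expanding the characteristic polynomial of the displayed matrix gives
  det(λ I - A) = p(λ) = λ^3 + (-1)λ^2 + (-24)λ + (-36).
Solving p(λ) = 0 yields eigenvalues ≈ -3, -2, 6. (A is shown rounded to 4 decimals, so these recover the underlying integer eigenvalues to within that precision.)
Verification: the trace of A = 1 equals the sum of eigenvalues 1, and det(A) ≈ 35.9995 matches the eigenvalue product 36.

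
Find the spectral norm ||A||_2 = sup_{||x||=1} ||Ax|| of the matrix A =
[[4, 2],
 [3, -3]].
||A||_2 = sqrt((38 + sqrt(148))/2) ≈ 5.0083 (= sqrt(largest eigenvalue of A^T A))

||A||_2 = sigma_max(A) = sqrt(lambda_max(A^T A)). Form the symmetric matrix M = A^T A =
[[25, -1],
 [-1, 13]].
Its characteristic polynomial (trace, determinant of M give the coefficients) is
  p(λ) = det(λ I - M) = λ^2 - 38λ + 324.
For λ^2 - 38λ + 324 the discriminant is 148. It is nonnegative but not a perfect square, so the roots are real and irrational: λ = (38 ± sqrt(148))/2 ≈ 25.0828, 12.9172.
So the eigenvalues of A^T A are ≈ 12.9172, 25.0828 (all ≥ 0, as they must be for A^T A). The largest is λ_max = (38 + sqrt(148))/2 ≈ 25.0828, hence ||A||_2 = sqrt(λ_max) = sqrt((38 + sqrt(148))/2) ≈ 5.0083.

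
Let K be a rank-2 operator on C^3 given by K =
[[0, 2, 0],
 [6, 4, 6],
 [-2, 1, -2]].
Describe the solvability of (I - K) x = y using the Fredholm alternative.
(I - K) is invertible (det(I - K) = -27 ≠ 0), so for every y in C^3 the equation (I - K) x = y has a unique solution.

K has rank 2 and factors as K = U V^T = u1 v1^T + u2 v2^T with u1 = (2, 1, 2), v1 = (0, 1, 0), u2 = (0, 3, -1), v2 = (2, 1, 2) (multiplying out reproduces the displayed K). The nonzero eigenvalues of U V^T coincide with those of the 2 x 2 matrix G = V^T U = [[v1·u1, v1·u2], [v2·u1, v2·u2]] = [[1, 3], [9, 1]], and by the Sylvester determinant identity det(I_3 - U V^T) = det(I_2 - V^T U) = det([[0, -3], [-9, 0]]) = (0)(0) - (-3)(-9) = -27. (Direct check: I - K =
[[1, -2, 0],
 [-6, -3, -6],
 [2, -1, 3]]
has determinant -27.) The finite-dimensional Fredholm alternative says: either (I - K) is invertible, or ker(I - K) ≠ {0} and then range(I - K) = ker((I - K)^*)^⊥, with dim ker(I - K) = dim ker((I - K)^*). Since det(I - K) ≠ 0, 1 is not an eigenvalue of K and ker(I - K) = {0}, so we are in the first case: for every y there is a unique x = (I - K)^(-1) y. (Explicitly, by the Woodbury identity, (I - U V^T)^(-1) = I + U (I_2 - G)^(-1) V^T.)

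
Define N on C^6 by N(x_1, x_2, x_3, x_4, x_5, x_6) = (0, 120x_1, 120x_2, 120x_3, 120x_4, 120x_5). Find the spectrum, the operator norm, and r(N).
sigma(N) = {0}; ||N|| = 120; r(N) = 0. (N is nilpotent with N^6 = 0.)

On C^6, N is a strictly lower-triangular matrix with 120 on the subdiagonal and zeros elsewhere, so its characteristic polynomial is lambda^6 and every eigenvalue is 0: sigma(N) = {0}. For the operator norm, N e_i = 120e_{i+1} for i = 1, ..., 5 and N e_6 = 0, so the singular values of N are 120 (with multiplicity 5) and 0; hence ||N|| = 120. The spectral radius r(N) = max|lambda| = 0. Note ||N|| > r(N) — characteristic of non-normal nilpotent operators. Indeed N^6 = 0.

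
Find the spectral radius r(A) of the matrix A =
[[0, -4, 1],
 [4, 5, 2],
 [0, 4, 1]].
r(A) ≈ 4.6832

The eigenvalues of A are the roots of its characteristic polynomial. With M = A (coefficients from the trace, the sum of principal 2x2 minors, and det A):
  p(λ) = det(λ I - M) = λ^3 - 6λ^2 + 13λ - 32.
No integer candidate from the rational root theorem (±divisors of 32) is a root, so the roots are irrational. The cubic discriminant is Δ = -13072 < 0, so there is one real root and a complex-conjugate pair. p(4) = -12 and p(5) = 8 have opposite signs, so a root lies in (4, 5); Newton's method refines it to λ ≈ 4.6832. Dividing out (λ - (4.6832)) leaves approximately λ^2 - 1.3168λ + 6.833. For λ^2 - 1.3168λ + 6.833 the discriminant is -25.5979. It is negative, so the remaining roots are the complex-conjugate pair λ ≈ 0.6584 ± 2.5297i. Their product equals the constant term, so |λ|^2 ≈ 6.833 and |λ| ≈ 2.614.
Thus the eigenvalues (to 4 decimals) are 4.6832 (modulus 4.6832); 0.6584 ± 2.5297i (modulus 2.614). The spectral radius is the largest modulus: r(A) ≈ 4.6832. (Cross-check: r(A) ≤ ||A||_2 ≈ 8.2217; equality holds whenever A is normal, though it can also hold for some non-normal A.)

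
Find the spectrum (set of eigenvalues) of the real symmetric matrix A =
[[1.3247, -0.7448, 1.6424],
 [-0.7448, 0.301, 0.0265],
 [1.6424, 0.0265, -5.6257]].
sigma(A) ≈ {-6, 0, 2}

A is real symmetric, so its spectrum consists of real eigenvalues. Expanding the characteristic polynomial of the displayed matrix gives
  det(λ I - A) = p(λ) = λ^3 + (4)λ^2 + (-12)λ + (0).
Solving p(λ) = 0 yields eigenvalues ≈ -6, 0, 2. (A is shown rounded to 4 decimals, so these recover the underlying integer eigenvalues to within that precision.)
Verification: the trace of A = -4 equals the sum of eigenvalues -4, and det(A) ≈ -0.0001 matches the eigenvalue product 0.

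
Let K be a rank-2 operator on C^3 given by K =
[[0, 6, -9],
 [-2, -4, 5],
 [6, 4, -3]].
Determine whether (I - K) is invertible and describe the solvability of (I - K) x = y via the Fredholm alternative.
(I - K) is invertible (det(I - K) = 66 ≠ 0), so for every y in C^3 the equation (I - K) x = y has a unique solution.

K has rank 2 and factors as K = U V^T = u1 v1^T + u2 v2^T with u1 = (0, -1, 3), v1 = (2, 0, 1), u2 = (3, -2, 2), v2 = (0, 2, -3) (multiplying out reproduces the displayed K). The nonzero eigenvalues of U V^T coincide with those of the 2 x 2 matrix G = V^T U = [[v1·u1, v1·u2], [v2·u1, v2·u2]] = [[3, 8], [-11, -10]], and by the Sylvester determinant identity det(I_3 - U V^T) = det(I_2 - V^T U) = det([[-2, -8], [11, 11]]) = (-2)(11) - (-8)(11) = 66. (Direct check: I - K =
[[1, -6, 9],
 [2, 5, -5],
 [-6, -4, 4]]
has determinant 66.) The finite-dimensional Fredholm alternative says: either (I - K) is invertible, or ker(I - K) ≠ {0} and then range(I - K) = ker((I - K)^*)^⊥, with dim ker(I - K) = dim ker((I - K)^*). Since det(I - K) ≠ 0, 1 is not an eigenvalue of K and ker(I - K) = {0}, so we are in the first case: for every y there is a unique x = (I - K)^(-1) y. (Explicitly, by the Woodbury identity, (I - U V^T)^(-1) = I + U (I_2 - G)^(-1) V^T.)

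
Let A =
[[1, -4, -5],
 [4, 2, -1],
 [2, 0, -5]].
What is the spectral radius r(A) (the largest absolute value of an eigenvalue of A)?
r(A) ≈ 4.2411

The eigenvalues of A are the roots of its characteristic polynomial. With M = A (coefficients from the trace, the sum of principal 2x2 minors, and det A):
  p(λ) = det(λ I - M) = λ^3 + 2λ^2 + 13λ + 62.
No integer candidate from the rational root theorem (±divisors of 62) is a root, so the roots are irrational. The cubic discriminant is Δ = -84868 < 0, so there is one real root and a complex-conjugate pair. p(-4) = -22 and p(-3) = 14 have opposite signs, so a root lies in (-4, -3); Newton's method refines it to λ ≈ -3.4469. Dividing out (λ - (-3.4469)) leaves approximately λ^2 - 1.4469λ + 17.9873. For λ^2 - 1.4469λ + 17.9873 the discriminant is -69.8555. It is negative, so the remaining roots are the complex-conjugate pair λ ≈ 0.7234 ± 4.179i. Their product equals the constant term, so |λ|^2 ≈ 17.9873 and |λ| ≈ 4.2411.
Thus the eigenvalues (to 4 decimals) are -3.4469 (modulus 3.4469); 0.7234 ± 4.179i (modulus 4.2411). The spectral radius is the largest modulus: r(A) ≈ 4.2411. (Cross-check: r(A) ≤ ||A||_2 ≈ 8.0688; equality holds whenever A is normal, though it can also hold for some non-normal A.)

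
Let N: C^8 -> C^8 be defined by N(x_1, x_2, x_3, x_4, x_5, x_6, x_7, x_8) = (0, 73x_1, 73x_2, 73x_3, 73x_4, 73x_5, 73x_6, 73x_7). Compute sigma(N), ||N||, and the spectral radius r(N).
sigma(N) = {0}; ||N|| = 73; r(N) = 0. (N is nilpotent with N^8 = 0.)

On C^8, N is a strictly lower-triangular matrix with 73 on the subdiagonal and zeros elsewhere, so its characteristic polynomial is lambda^8 and every eigenvalue is 0: sigma(N) = {0}. For the operator norm, N e_i = 73e_{i+1} for i = 1, ..., 7 and N e_8 = 0, so the singular values of N are 73 (with multiplicity 7) and 0; hence ||N|| = 73. The spectral radius r(N) = max|lambda| = 0. Note ||N|| > r(N) — characteristic of non-normal nilpotent operators. Indeed N^8 = 0.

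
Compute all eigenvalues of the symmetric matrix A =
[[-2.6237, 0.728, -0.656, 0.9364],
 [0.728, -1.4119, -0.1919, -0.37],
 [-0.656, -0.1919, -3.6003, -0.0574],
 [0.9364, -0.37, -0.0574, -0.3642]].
sigma(A) ≈ {-4, -3, -1, 0}

A is real symmetric, so its spectrum consists of real eigenvalues. Expanding the characteristic polynomial of the displayed matrix gives
  det(λ I - A) = p(λ) = λ^4 + (8)λ^3 + (19)λ^2 + (12)λ + (0).
Solving p(λ) = 0 yields eigenvalues ≈ -4, -3, -1, 0. (A is shown rounded to 4 decimals, so these recover the underlying integer eigenvalues to within that precision.)
Verification: the trace of A = -8 equals the sum of eigenvalues -8, and det(A) ≈ 0.0000 matches the eigenvalue product 0.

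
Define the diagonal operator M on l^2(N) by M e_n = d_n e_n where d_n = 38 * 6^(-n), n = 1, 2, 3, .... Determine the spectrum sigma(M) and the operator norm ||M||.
sigma(M) = {38 * 6^(-n) : n ≥ 1} ∪ {0}; ||M|| = 19/3

A bounded diagonal operator on l^2 with diagonal entries d_n has spectrum equal to the closure of {d_n : n ≥ 1}: every d_n is an eigenvalue (with eigenvector e_n), so {d_n} ⊂ sigma(M); the spectrum is closed, so its closure is too; and for lambda not in the closure, (M - lambda I) has bounded inverse (the diagonal entries 1/(d_n - lambda) are bounded). For our sequence d_n = 38 * 6^(-n), n = 1, 2, 3, ...:
  - {d_n} = {38 * 6^(-n) : n ≥ 1}; the only limit point is 0
  - closure = {38 * 6^(-n) : n ≥ 1} ∪ {0}
For the norm: a diagonal operator has ||M|| = sup_n |d_n|. Here d_n = 38 * 6^(-n) is positive and decreasing, so sup_n |d_n| = d_1 = 38/6 = 19/3. So ||M|| = 19/3.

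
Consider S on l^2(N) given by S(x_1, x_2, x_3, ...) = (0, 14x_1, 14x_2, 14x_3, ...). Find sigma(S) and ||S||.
sigma(S) = closed disk {z in C : |z| ≤ 14}; ||S|| = 14

Note S = 14·U where U is the unit right shift (U x)_k = x_{k-1} (with x_0 := 0); so ||S|| = 14||U|| and sigma(S) = 14·sigma(U). ||S x||^2 = sum_{k≥1} |14x_k|^2 = 196||x||^2, so ||S|| = 14 and sigma(S) ⊂ {|z| ≤ 14}. For any |lambda| < 14, the equation (S - lambda I) x = 0 forces x_1 = 0, then 14x_k = lambda x_{k+1} ⇒ x = 0, so S has no eigenvalues. But (S - lambda I) is not surjective for |lambda| < 14: solving (S - lambda I) x = e_1 would require x_n proportional to (lambda/14)^(-n), which is not in l^2. So every |lambda| < 14 lies in the residual spectrum. The boundary |lambda| = 14 is in the approximate point spectrum (the spectrum is closed). Hence sigma(S) is the closed disk of radius 14.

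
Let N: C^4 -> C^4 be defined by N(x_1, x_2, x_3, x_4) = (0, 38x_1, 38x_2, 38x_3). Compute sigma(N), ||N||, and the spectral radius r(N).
sigma(N) = {0}; ||N|| = 38; r(N) = 0. (N is nilpotent with N^4 = 0.)

On C^4, N is a strictly lower-triangular matrix with 38 on the subdiagonal and zeros elsewhere, so its characteristic polynomial is lambda^4 and every eigenvalue is 0: sigma(N) = {0}. For the operator norm, N e_i = 38e_{i+1} for i = 1, ..., 3 and N e_4 = 0, so the singular values of N are 38 (with multiplicity 3) and 0; hence ||N|| = 38. The spectral radius r(N) = max|lambda| = 0. Note ||N|| > r(N) — characteristic of non-normal nilpotent operators. Indeed N^4 = 0.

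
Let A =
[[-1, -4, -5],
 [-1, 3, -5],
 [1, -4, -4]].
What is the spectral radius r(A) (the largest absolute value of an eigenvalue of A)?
r(A) ≈ 5.5136

The eigenvalues of A are the roots of its characteristic polynomial. With M = A (coefficients from the trace, the sum of principal 2x2 minors, and det A):
  p(λ) = det(λ I - M) = λ^3 + 2λ^2 - 30λ - 63.
No integer candidate from the rational root theorem (±divisors of 63) is a root, so the roots are irrational. The cubic discriminant is Δ = 74493 > 0, so there are three distinct real roots. p(-6) = -27 and p(-5) = 12 have opposite signs, so a root lies in (-6, -5); Newton's method refines it to λ ≈ -5.396. p(-3) = 18 and p(-2) = -3 have opposite signs, so a root lies in (-3, -2); Newton's method refines it to λ ≈ -2.1176. p(5) = -38 and p(6) = 45 have opposite signs, so a root lies in (5, 6); Newton's method refines it to λ ≈ 5.5136. Check (Vieta): the three roots sum to -2, matching tr M = -2.
Thus the eigenvalues (to 4 decimals) are -5.396 (modulus 5.396); -2.1176 (modulus 2.1176); 5.5136 (modulus 5.5136). The spectral radius is the largest modulus: r(A) ≈ 5.5136. (Cross-check: r(A) ≤ ||A||_2 ≈ 8.8389; equality holds whenever A is normal, though it can also hold for some non-normal A.)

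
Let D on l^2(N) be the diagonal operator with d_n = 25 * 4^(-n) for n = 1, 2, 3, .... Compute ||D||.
||D|| = 25/4 (attained at n = 1)

For D diagonal, ||D|| = sup_n |d_n|. The sequence d_n = 25 * 4^(-n) is positive and strictly decreasing (ratio 4^(-1) < 1), so the supremum is d_1 = 25/4. Hence ||D|| = 25/4.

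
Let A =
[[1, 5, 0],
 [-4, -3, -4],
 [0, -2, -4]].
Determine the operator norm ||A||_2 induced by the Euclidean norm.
||A||_2 ≈ 8.1406 (= sqrt(largest eigenvalue of A^T A))

||A||_2 = sigma_max(A) = sqrt(lambda_max(A^T A)). Form the symmetric matrix M = A^T A =
[[17, 17, 16],
 [17, 38, 20],
 [16, 20, 32]].
Its characteristic polynomial (trace, sum of principal 2x2 minors, determinant of M give the coefficients) is
  p(λ) = det(λ I - M) = λ^3 - 87λ^2 + 1461λ - 5776.
No integer candidate from the rational root theorem (±divisors of 5776) is a root, so the roots are irrational. The cubic discriminant is Δ = 782277237 > 0, so there are three distinct real roots. p(5) = -521 and p(6) = 74 have opposite signs, so a root lies in (5, 6); Newton's method refines it to λ ≈ 5.8616. p(14) = 370 and p(15) = -61 have opposite signs, so a root lies in (14, 15); Newton's method refines it to λ ≈ 14.8698. p(66) = -826 and p(67) = 2331 have opposite signs, so a root lies in (66, 67); Newton's method refines it to λ ≈ 66.2686. Check (Vieta): the three roots sum to 87, matching tr M = 87.
So the eigenvalues of A^T A are ≈ 5.8616, 14.8698, 66.2686 (all ≥ 0, as they must be for A^T A). The largest is λ_max ≈ 66.2686, hence ||A||_2 = sqrt(λ_max) ≈ 8.1406.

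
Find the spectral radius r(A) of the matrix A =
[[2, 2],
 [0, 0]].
r(A) = 2

The eigenvalues of A are the roots of its characteristic polynomial. With M = A (coefficients from the trace and determinant):
  p(λ) = det(λ I - M) = λ^2 - 2λ.
For λ^2 - 2λ the discriminant is 4. It is a perfect square (2^2), so the roots are rational: λ = (2 ± 2)/2 = 2, 0.
Thus the eigenvalues (to 4 decimals) are 2 (modulus 2); 0 (modulus 0). The spectral radius is the largest modulus: r(A) = 2. (Cross-check: r(A) ≤ ||A||_2 ≈ 2.8284; equality holds whenever A is normal, though it can also hold for some non-normal A.)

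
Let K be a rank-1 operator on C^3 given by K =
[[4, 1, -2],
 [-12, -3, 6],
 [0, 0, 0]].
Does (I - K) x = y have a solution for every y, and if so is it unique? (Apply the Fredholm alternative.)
(I - K) is singular (det(I - K) = 0, i.e. 1 ∈ sigma(K)). (I - K) x = y is solvable iff y ⊥ ker((I - K)^*) = span{(4, 1, -2)}, i.e. iff 4y_1 + y_2 - 2y_3 = 0. When solvable, the solutions are x = y + c·(1, -3, 0), c arbitrary (ker(I - K) = span{(1, -3, 0)}, dimension 1).

K has rank 1, so it is an outer product K = u v^T: every row of K is a multiple of one row vector. Reading off the entries, u = (1, -3, 0) and v = (4, 1, -2) (row i of K equals u_i·v^T). A rank-one matrix u v^T satisfies K u = u (v·u) and kills the (2)-dimensional subspace v^⊥, so its characteristic polynomial is lambda^2 (lambda - v·u) with v·u = tr K = 1. Hence the eigenvalues of I - K are 1 (multiplicity 2) and 1 - (1) = 0, so det(I - K) = 0. (Direct check: I - K =
[[-3, -1, 2],
 [12, 4, -6],
 [0, 0, 1]]
has determinant 0.) So 1 is an eigenvalue of K and (I - K) is not invertible. The finite-dimensional Fredholm alternative says: either (I - K) is invertible, or ker(I - K) ≠ {0} and then range(I - K) = ker((I - K)^*)^⊥, with dim ker(I - K) = dim ker((I - K)^*). We are in the second case, so we need both kernels. Kernel of I - K: (I - K) u = u - u (v·u) = u - u = 0, so ker(I - K) = span{u} = span{(1, -3, 0)} (it is exactly 1-dimensional because rank(I - K) = 2). Kernel of the adjoint: K is real, so (I - K)^* = I - K^T = I - v u^T, and (I - v u^T) v = v - v (u·v) = 0; hence ker((I - K)^*) = span{v} = span{(4, 1, -2)}. Therefore (I - K) x = y is solvable iff <y, v> = 0, i.e. iff 4y_1 + y_2 - 2y_3 = 0. When this holds, K y = u (v·y) = 0, so (I - K) y = y and x = y is a particular solution; the full solution set is the line x = y + c·u = y + c·(1, -3, 0), c ∈ C.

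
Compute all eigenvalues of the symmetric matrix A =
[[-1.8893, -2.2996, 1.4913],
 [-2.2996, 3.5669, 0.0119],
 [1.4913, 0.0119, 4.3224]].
sigma(A) ≈ {-3, 4, 5}

A is real symmetric, so its spectrum consists of real eigenvalues. Expanding the characteristic polynomial of the displayed matrix gives
  det(λ I - A) = p(λ) = λ^3 + (-6)λ^2 + (-7)λ + (60).
Solving p(λ) = 0 yields eigenvalues ≈ -3, 4, 5. (A is shown rounded to 4 decimals, so these recover the underlying integer eigenvalues to within that precision.)
Verification: the trace of A = 6 equals the sum of eigenvalues 6, and det(A) ≈ -60.0000 matches the eigenvalue product -60.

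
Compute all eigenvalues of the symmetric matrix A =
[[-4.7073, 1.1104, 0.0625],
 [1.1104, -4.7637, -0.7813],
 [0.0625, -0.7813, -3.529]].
sigma(A) ≈ {-6, -4, -3}

A is real symmetric, so its spectrum consists of real eigenvalues. Expanding the characteristic polynomial of the displayed matrix gives
  det(λ I - A) = p(λ) = λ^3 + (13)λ^2 + (54)λ + (72).
Solving p(λ) = 0 yields eigenvalues ≈ -6, -4, -3. (A is shown rounded to 4 decimals, so these recover the underlying integer eigenvalues to within that precision.)
Verification: the trace of A = -13 equals the sum of eigenvalues -13, and det(A) ≈ -72.0000 matches the eigenvalue product -72.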